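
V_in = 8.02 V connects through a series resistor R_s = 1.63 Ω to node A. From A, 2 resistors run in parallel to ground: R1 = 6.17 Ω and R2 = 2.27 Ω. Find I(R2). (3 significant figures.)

I ≈ 1.78 A

Parallel bank: R_p = 1/(1/6.17 + 1/2.27) = 1.659 Ω.
V_A = 8.02 × 1.659/3.289 = 4.046 V.
I(R2) = V_A / R2 = 4.046/2.27 = 1.782 A.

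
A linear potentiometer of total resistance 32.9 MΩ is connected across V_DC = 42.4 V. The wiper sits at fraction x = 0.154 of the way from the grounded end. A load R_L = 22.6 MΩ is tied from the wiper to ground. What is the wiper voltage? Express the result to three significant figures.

The pot divides into 27.83 MΩ above the wiper and 5.067 MΩ below.
Lower segment in parallel with the load: 5.067 ‖ 22.6 = 4.139 MΩ.
V_out = 42.4 × 4.139/(27.83 + 4.139) = 5.489 V.

V_out ≈ 5.49 V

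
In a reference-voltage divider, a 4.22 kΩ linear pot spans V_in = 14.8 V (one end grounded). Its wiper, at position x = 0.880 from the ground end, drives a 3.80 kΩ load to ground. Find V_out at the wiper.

Split the track: R_lower = x·R_p = 3.714 kΩ, R_upper = (1−x)·R_p = 0.5064 kΩ.
R_L loads the lower segment: effective lower R = 1.878 kΩ.
Loaded-divider output: V_out = 14.8 × 0.7876 = 11.66 V.

V_out ≈ 11.7 V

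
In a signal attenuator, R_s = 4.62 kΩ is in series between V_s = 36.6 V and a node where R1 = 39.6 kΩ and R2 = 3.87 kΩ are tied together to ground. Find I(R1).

I ≈ 0.400 mA

Parallel bank: R_p = 1/(1/39.6 + 1/3.87) = 3.525 kΩ.
V_A = 36.6 × 3.525/8.145 = 15.84 V.
I(R1) = V_A / R1 = 15.84/39.6 = 0.4000 mA.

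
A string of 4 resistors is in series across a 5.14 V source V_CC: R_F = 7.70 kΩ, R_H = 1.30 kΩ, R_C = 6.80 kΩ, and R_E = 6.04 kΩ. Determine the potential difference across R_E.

Series total: ΣR = 7.70 + 1.30 + 6.80 + 6.04 = 21.84 kΩ.
V = V_CC · R/ΣR = 5.14 × 0.2766 = 1.422 V.

V ≈ 1.42 V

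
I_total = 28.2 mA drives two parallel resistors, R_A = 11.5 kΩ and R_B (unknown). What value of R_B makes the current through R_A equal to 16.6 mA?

In a two-way split, I_A/I_total = R_B/(R_A + R_B).
16.6/28.2 = R_B/(R_A + R_B) → R_B = R_A · (0.5887)/(1 − 0.5887) = 11.5 × 1.431 = 16.46 kΩ.

R_B ≈ 16.5 kΩ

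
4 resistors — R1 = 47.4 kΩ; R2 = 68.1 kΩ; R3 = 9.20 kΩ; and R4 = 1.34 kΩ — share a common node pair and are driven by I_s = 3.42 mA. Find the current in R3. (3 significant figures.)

I ≈ 0.417 mA

Conductances: ΣG = 1/47.4 + 1/68.1 + 1/9.20 + 1/1.34 = 0.8907 (1/kΩ).
R3 takes the fraction G_k/ΣG = 0.1087/0.8907 = 0.1220, so I = 3.42 × 0.1220 = 0.4173 mA.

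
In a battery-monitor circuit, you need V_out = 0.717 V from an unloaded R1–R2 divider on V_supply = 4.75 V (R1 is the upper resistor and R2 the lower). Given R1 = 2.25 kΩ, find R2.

The divider ratio is R2/(R1+R2) = 0.717/4.75 = 0.1509.
R2 = R1 · 0.1509/(1 − 0.1509) = 0.4000 kΩ.

R2 ≈ 0.400 kΩ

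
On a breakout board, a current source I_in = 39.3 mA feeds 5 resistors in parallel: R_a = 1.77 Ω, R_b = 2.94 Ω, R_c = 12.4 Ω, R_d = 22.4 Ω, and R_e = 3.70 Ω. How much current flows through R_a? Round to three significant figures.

Total conductance ΣG = 1/1.77 + 1/2.94 + 1/12.4 + 1/22.4 + 1/3.70 = 1.301 (units of 1/Ω).
By the current-divider rule, I = I_in · G_k/ΣG = 39.3 × 0.4344 = 17.07 mA.

I ≈ 17.1 mA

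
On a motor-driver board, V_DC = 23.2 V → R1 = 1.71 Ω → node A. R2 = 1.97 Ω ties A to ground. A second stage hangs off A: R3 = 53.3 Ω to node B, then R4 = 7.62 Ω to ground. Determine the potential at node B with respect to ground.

V_B ≈ 1.53 V

The second stage (R3 + R4 = 60.92 Ω) loads node A in parallel with R2.
Effective lower resistance at A: R2 ‖ 60.92 = 1.908 Ω.
V_A = 23.2 × 1.908/(1.71 + 1.908) = 12.24 V.
Then the unloaded second divider: V_B = V_A × R4/(R3+R4) = 12.24 × 0.1251 = 1.530 V.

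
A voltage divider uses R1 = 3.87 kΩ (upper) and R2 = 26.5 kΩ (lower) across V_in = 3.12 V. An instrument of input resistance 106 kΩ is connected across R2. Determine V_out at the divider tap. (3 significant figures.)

The load sits in parallel with R2, giving an effective lower resistance R2' = R2·R_L/(R2+R_L) = 21.20 kΩ.
Now apply the divider: V_out = 3.12 × 0.8456 = 2.638 V.

V_out ≈ 2.64 V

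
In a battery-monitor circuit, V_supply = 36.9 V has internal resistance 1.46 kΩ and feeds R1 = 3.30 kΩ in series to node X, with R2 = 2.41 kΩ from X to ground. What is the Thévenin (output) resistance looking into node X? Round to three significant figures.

R_th ≈ 1.60 kΩ

R1' = 1.46 + 3.30 = 4.760 kΩ (source resistance + R1).
With V_supply suppressed (replaced by a short), R_th = R1' ‖ R2 = (4.760 × 2.41)/(4.760 + 2.41) = 1.600 kΩ.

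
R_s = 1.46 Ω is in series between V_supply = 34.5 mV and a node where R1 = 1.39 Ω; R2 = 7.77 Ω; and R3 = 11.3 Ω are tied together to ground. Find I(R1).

Parallel bank: R_p = 1/(1/1.39 + 1/7.77 + 1/11.3) = 1.068 Ω.
Node voltage V_A = V_supply · R_p/(R_s + R_p) = 34.5 × 0.4224 = 14.57 mV.
Branch current I = V_A/R1 = 14.57/1.39 = 10.48 mA.

I ≈ 10.5 mA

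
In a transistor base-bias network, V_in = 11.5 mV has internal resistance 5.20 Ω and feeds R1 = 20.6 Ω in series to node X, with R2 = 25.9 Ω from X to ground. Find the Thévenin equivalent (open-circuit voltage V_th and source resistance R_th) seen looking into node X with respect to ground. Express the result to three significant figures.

R1' = 5.20 + 20.6 = 25.80 Ω (source resistance + R1).
With X open, the divider is unloaded: V_th = 11.5 × 25.9/51.70 = 5.761 mV.
With V_in suppressed (replaced by a short), R_th = R1' ‖ R2 = (25.80 × 25.9)/(25.80 + 25.9) = 12.92 Ω.

V_th ≈ 5.76 mV, R_th ≈ 12.9 Ω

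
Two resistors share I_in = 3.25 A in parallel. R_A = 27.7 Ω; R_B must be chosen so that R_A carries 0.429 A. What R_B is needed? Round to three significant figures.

R_B ≈ 4.21 Ω

In a two-way split, I_A/I_in = R_B/(R_A + R_B).
With f = 0.1320, R_B = R_A · f/(1−f) = 27.7 × 0.1521 = 4.212 Ω.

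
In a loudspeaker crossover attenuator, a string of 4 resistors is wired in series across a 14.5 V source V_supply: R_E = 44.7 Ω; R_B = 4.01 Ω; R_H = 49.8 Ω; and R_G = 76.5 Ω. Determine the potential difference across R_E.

V ≈ 3.70 V

ΣR = 44.7 + 4.01 + 49.8 + 76.5 = 175.0 Ω.
V = V_supply · R/ΣR = 14.5 × 0.2554 = 3.704 V.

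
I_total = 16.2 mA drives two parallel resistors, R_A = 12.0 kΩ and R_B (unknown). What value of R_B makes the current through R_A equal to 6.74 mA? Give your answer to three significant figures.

R_B ≈ 8.55 kΩ

In a two-way split, I_A/I_total = R_B/(R_A + R_B).
6.74/16.2 = R_B/(R_A + R_B) → R_B = R_A · (0.4160)/(1 − 0.4160) = 12.0 × 0.7125 = 8.550 kΩ.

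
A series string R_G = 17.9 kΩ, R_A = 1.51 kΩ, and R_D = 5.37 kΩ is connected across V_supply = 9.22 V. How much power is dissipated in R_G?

The common current is I = 9.22/24.78 = 0.3721 mA.
P(R_G) = I²·R_G = (0.3721)² × 17.9 = 2.478 mW.

P ≈ 2.48 mW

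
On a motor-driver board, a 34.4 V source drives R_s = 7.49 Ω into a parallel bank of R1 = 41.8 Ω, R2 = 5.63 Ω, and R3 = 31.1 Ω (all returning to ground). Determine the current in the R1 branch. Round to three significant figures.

I ≈ 0.299 A

Equivalent of the parallel group: R_p = 4.279 Ω.
Node voltage V_A = V_s · R_p/(R_s + R_p) = 34.4 × 0.3636 = 12.51 V.
I(R1) = V_A / R1 = 12.51/41.8 = 0.2992 A.
(Equivalently: I_total = 2.923 A, then current-divider fraction G_k/ΣG = 0.1024.)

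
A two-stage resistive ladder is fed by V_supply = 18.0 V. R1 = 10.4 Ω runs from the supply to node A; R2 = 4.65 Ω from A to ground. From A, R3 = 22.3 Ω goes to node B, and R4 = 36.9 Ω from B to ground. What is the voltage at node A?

V_A ≈ 5.28 V

Looking into the second stage from A: R3 + R4 = 59.20 Ω appears in parallel with R2.
Effective lower resistance at A: R2 ‖ 59.20 = 4.311 Ω.
First divider: V_A = V_supply · 4.311/(10.4 + 4.311) = 5.275 V.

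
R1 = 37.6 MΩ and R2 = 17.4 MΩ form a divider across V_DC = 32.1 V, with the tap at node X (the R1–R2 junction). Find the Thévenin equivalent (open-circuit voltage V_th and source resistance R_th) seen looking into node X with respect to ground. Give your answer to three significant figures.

With X open, the divider is unloaded: V_th = 32.1 × 17.4/55.00 = 10.16 V.
Zeroing V_DC shorts the top of R1 to ground, so R_th = R1 ‖ R2 = 11.90 MΩ.

V_th ≈ 10.2 V, R_th ≈ 11.9 MΩ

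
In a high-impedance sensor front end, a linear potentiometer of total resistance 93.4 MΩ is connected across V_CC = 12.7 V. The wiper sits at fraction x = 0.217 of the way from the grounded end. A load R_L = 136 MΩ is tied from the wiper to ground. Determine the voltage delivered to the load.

Lower segment x·R_p = 20.27 MΩ; upper segment (1−x)·R_p = 73.13 MΩ.
R_L loads the lower segment: effective lower R = 17.64 MΩ.
Then V_out = V_CC · 17.64/(73.13 + 17.64) = 2.468 V.

V_out ≈ 2.47 V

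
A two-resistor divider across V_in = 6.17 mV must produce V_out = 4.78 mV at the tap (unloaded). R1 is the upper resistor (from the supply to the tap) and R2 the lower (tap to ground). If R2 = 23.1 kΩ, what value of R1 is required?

The divider ratio is R2/(R1+R2) = 4.78/6.17 = 0.7747.
So R1 = R2 · (V_in/V_out − 1) = 23.1 × (6.17/4.78 − 1) = 23.1 × 0.2908 = 6.717 kΩ.

R1 ≈ 6.72 kΩ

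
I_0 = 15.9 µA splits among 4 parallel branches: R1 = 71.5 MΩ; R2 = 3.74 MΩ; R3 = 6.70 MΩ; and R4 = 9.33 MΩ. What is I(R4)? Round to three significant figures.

Conductances: ΣG = 1/71.5 + 1/3.74 + 1/6.70 + 1/9.33 = 0.5378 (1/MΩ).
Current divider: I(R4) = I_0 · G_k/ΣG = 15.9 × (0.1072/0.5378) = 15.9 × 0.1993 = 3.169 µA.

I ≈ 3.17 µA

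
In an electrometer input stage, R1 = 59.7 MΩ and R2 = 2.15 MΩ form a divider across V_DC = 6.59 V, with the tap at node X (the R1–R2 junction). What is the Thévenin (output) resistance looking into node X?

With V_DC suppressed (replaced by a short), R_th = R1 ‖ R2 = (59.70 × 2.15)/(59.70 + 2.15) = 2.075 MΩ.

R_th ≈ 2.08 MΩ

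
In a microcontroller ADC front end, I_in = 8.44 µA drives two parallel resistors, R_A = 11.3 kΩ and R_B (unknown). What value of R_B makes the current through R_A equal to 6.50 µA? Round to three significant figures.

The fraction through R_A equals R_B/(R_A+R_B).
With f = 0.7701, R_B = R_A · f/(1−f) = 11.3 × 3.351 = 37.86 kΩ.

R_B ≈ 37.9 kΩ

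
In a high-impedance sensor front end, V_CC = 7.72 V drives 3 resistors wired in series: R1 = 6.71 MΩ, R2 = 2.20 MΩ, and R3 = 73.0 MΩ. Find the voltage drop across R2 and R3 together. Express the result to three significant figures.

V ≈ 7.09 V

ΣR = 6.71 + 2.20 + 73.0 = 81.91 MΩ.
R_{R2..R3} = 2.20 + 73.0 = 75.20 MΩ.
V = V_CC · R/ΣR = 7.72 × 0.9181 = 7.088 V.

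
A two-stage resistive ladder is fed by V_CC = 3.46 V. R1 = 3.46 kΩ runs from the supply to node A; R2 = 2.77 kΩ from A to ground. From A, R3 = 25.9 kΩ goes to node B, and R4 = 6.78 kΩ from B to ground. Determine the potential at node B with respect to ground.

V_B ≈ 0.305 V

Node A sees R2 in parallel with the series input of stage 2, R3 + R4 = 32.68 kΩ.
Effective lower resistance at A: R2 ‖ 32.68 = 2.554 kΩ.
First divider: V_A = V_CC · 2.554/(3.46 + 2.554) = 1.469 V.
V_B = V_A × 0.2075 = 0.3048 V.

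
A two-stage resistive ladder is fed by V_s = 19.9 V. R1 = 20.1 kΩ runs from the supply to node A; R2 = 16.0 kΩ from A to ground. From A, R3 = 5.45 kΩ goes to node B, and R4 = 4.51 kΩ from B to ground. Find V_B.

Node A sees R2 in parallel with the series input of stage 2, R3 + R4 = 9.960 kΩ.
R2 ‖ (R3+R4) = 6.139 kΩ.
First divider: V_A = V_s · 6.139/(20.1 + 6.139) = 4.656 V.
Stage 2 is unloaded, so V_B = V_A · R4/(R3+R4) = 4.656 × 4.51/9.960 = 2.108 V.

V_B ≈ 2.11 V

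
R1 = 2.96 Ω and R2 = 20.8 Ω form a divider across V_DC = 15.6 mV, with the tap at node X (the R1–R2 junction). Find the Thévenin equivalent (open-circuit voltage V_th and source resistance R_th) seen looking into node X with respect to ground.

Open-circuit (no load on X): V_th = V_DC · R2/(R1 + R2) = 15.6 × 20.8/(2.960 + 20.8) = 13.66 mV.
Zeroing V_DC shorts the top of R1 to ground, so R_th = R1 ‖ R2 = 2.591 Ω.

V_th ≈ 13.7 mV, R_th ≈ 2.59 Ω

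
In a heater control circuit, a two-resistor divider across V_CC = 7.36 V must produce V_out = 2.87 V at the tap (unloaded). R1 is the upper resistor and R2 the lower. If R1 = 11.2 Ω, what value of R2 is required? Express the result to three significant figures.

R2 ≈ 7.16 Ω

Required fraction k = V_out/V_CC = 0.3899.
R2 = R1 · 0.3899/(1 − 0.3899) = 7.159 Ω.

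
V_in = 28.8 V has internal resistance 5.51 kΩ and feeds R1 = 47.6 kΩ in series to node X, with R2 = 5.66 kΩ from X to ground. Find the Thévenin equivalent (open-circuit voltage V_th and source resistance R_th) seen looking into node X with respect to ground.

V_th ≈ 2.77 V, R_th ≈ 5.11 kΩ

R1' = 5.51 + 47.6 = 53.11 kΩ (source resistance + R1).
With X open, the divider is unloaded: V_th = 28.8 × 5.66/58.77 = 2.774 V.
Looking into X with the source shorted: R_th = R1'·R2/(R1'+R2) = 53.11 × 5.66/58.77 = 5.115 kΩ.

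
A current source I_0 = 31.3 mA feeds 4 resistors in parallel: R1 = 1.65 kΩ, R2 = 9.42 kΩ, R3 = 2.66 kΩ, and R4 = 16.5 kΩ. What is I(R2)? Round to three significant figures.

ΣG = 1/1.65 + 1/9.42 + 1/2.66 + 1/16.5 = 1.149.
By the current-divider rule, I = I_0 · G_k/ΣG = 31.3 × 0.09241 = 2.892 mA.

I ≈ 2.89 mA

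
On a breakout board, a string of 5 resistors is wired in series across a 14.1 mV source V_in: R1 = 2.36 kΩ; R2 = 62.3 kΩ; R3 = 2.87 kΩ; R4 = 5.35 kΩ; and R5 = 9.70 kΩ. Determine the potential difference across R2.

ΣR = 2.36 + 62.3 + 2.87 + 5.35 + 9.70 = 82.58 kΩ.
By the voltage-divider rule, V = 14.1 × 62.30/82.58 = 10.64 mV.

V ≈ 10.6 mV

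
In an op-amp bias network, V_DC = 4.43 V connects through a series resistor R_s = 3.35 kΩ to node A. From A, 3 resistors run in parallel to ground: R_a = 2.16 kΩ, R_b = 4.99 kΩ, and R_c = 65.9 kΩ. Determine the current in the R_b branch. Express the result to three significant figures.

Combine the parallel branches: R_p = (1/2.16 + 1/4.99 + 1/65.9)⁻¹ = 1.474 kΩ.
V_A = 4.43 × 1.474/4.824 = 1.353 V.
I(R_b) = V_A / R_b = 1.353/4.99 = 0.2712 mA.

I ≈ 0.271 mA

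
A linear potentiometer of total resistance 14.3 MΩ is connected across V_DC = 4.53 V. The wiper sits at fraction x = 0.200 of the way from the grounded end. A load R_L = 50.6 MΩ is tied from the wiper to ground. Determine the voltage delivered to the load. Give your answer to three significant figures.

Split the track: R_lower = x·R_p = 2.860 MΩ, R_upper = (1−x)·R_p = 11.44 MΩ.
(x·R_p) ‖ R_L = 2.707 MΩ.
Then V_out = V_DC · 2.707/(11.44 + 2.707) = 0.8668 V.
(Unloaded: V_out = x·V_DC = 0.906 V.)

V_out ≈ 0.867 V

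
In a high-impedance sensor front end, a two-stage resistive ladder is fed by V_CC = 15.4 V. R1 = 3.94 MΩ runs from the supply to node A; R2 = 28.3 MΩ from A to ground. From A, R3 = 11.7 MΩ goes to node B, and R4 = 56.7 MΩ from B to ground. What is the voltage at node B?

Node A sees R2 in parallel with the series input of stage 2, R3 + R4 = 68.40 MΩ.
Effective lower resistance at A: R2 ‖ 68.40 = 20.02 MΩ.
V_A = 15.4 × 20.02/(3.94 + 20.02) = 12.87 V.
Then the unloaded second divider: V_B = V_A × R4/(R3+R4) = 12.87 × 0.8289 = 10.67 V.

V_B ≈ 10.7 V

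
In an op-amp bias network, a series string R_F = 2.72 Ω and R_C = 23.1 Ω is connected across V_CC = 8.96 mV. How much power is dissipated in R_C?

Series current I = V_CC/ΣR = 8.96/25.82 = 0.3470 mA.
P = I²R = 0.1204 × 23.1 = 2.782 µW.

P ≈ 2.78 µW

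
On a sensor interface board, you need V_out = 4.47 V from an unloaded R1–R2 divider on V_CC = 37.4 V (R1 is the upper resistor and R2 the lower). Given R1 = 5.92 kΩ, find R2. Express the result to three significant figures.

R2 ≈ 0.804 kΩ

The divider ratio is R2/(R1+R2) = 4.47/37.4 = 0.1195.
R2 = R1 · 0.1195/(1 − 0.1195) = 0.8036 kΩ.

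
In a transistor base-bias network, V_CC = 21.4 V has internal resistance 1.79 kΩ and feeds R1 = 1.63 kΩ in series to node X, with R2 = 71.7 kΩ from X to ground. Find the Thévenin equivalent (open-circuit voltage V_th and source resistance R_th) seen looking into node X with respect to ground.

V_th ≈ 20.4 V, R_th ≈ 3.26 kΩ

R1' = 1.79 + 1.63 = 3.420 kΩ (source resistance + R1).
With X open, the divider is unloaded: V_th = 21.4 × 71.7/75.12 = 20.43 V.
With V_CC suppressed (replaced by a short), R_th = R1' ‖ R2 = (3.420 × 71.7)/(3.420 + 71.7) = 3.264 kΩ.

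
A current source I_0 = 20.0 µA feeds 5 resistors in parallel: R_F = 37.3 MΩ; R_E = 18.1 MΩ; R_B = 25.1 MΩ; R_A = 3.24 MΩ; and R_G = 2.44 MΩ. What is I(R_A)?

Total conductance ΣG = 1/37.3 + 1/18.1 + 1/25.1 + 1/3.24 + 1/2.44 = 0.8404 (units of 1/MΩ).
R_A takes the fraction G_k/ΣG = 0.3086/0.8404 = 0.3673, so I = 20.0 × 0.3673 = 7.345 µA.

I ≈ 7.35 µA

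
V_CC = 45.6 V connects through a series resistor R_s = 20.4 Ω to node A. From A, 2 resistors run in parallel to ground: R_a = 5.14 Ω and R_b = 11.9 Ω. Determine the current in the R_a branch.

Combine the parallel branches: R_p = (1/5.14 + 1/11.9)⁻¹ = 3.590 Ω.
V_A by voltage divider: V_A = 45.6 × 3.590/(20.4 + 3.590) = 6.823 V.
Branch current I = V_A/R_a = 6.823/5.14 = 1.327 A.
(Check via current divider: I_total = 1.901 A; share G_k/ΣG = 0.6984 → same result.)

I ≈ 1.33 A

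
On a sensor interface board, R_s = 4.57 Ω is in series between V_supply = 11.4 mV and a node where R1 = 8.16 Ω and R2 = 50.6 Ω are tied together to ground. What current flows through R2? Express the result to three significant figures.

I ≈ 0.137 mA

Parallel bank: R_p = 1/(1/8.16 + 1/50.6) = 7.027 Ω.
V_A by voltage divider: V_A = 11.4 × 7.027/(4.57 + 7.027) = 6.908 mV.
I(R2) = V_A / R2 = 6.908/50.6 = 0.1365 mA.
(Equivalently: I_total = 0.9830 mA, then current-divider fraction G_k/ΣG = 0.1389.)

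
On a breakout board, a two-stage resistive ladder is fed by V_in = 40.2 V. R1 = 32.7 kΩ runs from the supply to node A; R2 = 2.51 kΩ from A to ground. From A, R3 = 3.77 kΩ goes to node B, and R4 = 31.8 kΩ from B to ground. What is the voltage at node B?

V_B ≈ 2.40 V

Node A sees R2 in parallel with the series input of stage 2, R3 + R4 = 35.57 kΩ.
Effective lower resistance at A: R2 ‖ 35.57 = 2.345 kΩ.
V_A = 40.2 × 2.345/(32.7 + 2.345) = 2.689 V.
V_B = V_A × 0.8940 = 2.404 V.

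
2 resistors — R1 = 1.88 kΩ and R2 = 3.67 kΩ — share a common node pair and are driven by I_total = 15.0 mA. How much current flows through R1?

For two parallel branches, I_k = I_total · (other R)/(sum of R).
I(R1) = 15.0 × 3.67/(1.88 + 3.67) = 15.0 × 0.6613 = 9.919 mA.

I ≈ 9.92 mA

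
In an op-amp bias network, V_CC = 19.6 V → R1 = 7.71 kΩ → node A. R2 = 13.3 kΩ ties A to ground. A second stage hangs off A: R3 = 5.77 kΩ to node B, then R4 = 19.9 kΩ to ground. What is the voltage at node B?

Node A sees R2 in parallel with the series input of stage 2, R3 + R4 = 25.67 kΩ.
R2 ‖ (R3+R4) = 8.761 kΩ.
V_A = 19.6 × 8.761/(7.71 + 8.761) = 10.43 V.
Then the unloaded second divider: V_B = V_A × R4/(R3+R4) = 10.43 × 0.7752 = 8.082 V.

V_B ≈ 8.08 V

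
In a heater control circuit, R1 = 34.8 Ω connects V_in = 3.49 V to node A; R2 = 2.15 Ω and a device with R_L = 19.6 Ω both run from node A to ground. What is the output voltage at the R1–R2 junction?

V_out ≈ 0.184 V

The load sits in parallel with R2, giving an effective lower resistance R2' = R2·R_L/(R2+R_L) = 1.937 Ω.
Voltage divider with the loaded lower leg: V_out = 3.49 × 1.937/(34.8 + 1.937) = 3.49 × 0.05274 = 0.1841 V.
(Unloaded it would be 0.203 V; the load pulls it down.)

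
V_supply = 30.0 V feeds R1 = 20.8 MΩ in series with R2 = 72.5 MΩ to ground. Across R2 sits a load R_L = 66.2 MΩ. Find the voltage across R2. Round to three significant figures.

The load sits in parallel with R2, giving an effective lower resistance R2' = R2·R_L/(R2+R_L) = 34.60 MΩ.
Now apply the divider: V_out = 30.0 × 0.6246 = 18.74 V.
(Unloaded it would be 23.3 V; the load pulls it down.)

V_out ≈ 18.7 V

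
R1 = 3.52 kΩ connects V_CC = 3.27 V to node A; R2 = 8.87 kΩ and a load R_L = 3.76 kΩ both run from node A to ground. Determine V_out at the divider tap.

V_out ≈ 1.40 V

R2 ‖ R_L = (8.87 × 3.76)/(8.87 + 3.76) = 2.641 kΩ.
Voltage divider with the loaded lower leg: V_out = 3.27 × 2.641/(3.52 + 2.641) = 3.27 × 0.4286 = 1.402 V.
(Unloaded it would be 2.34 V; the load pulls it down.)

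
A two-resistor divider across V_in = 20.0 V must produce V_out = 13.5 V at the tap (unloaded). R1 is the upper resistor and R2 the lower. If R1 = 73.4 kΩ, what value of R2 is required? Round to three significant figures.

Required fraction k = V_out/V_in = 0.6750.
So R2 = R1 · V_out/(V_in − V_out) = 73.4 × 13.5/(20.0 − 13.5) = 73.4 × 2.077 = 152.4 kΩ.

R2 ≈ 152 kΩ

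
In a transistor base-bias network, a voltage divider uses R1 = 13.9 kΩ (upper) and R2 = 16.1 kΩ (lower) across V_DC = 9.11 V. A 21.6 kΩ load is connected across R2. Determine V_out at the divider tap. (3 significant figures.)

R2 ‖ R_L = (16.1 × 21.6)/(16.1 + 21.6) = 9.224 kΩ.
Then V_out = V_DC · R2'/(R1 + R2') = 9.11 × 9.224/23.12 = 3.634 V.
(Unloaded it would be 4.89 V; the load pulls it down.)

V_out ≈ 3.63 V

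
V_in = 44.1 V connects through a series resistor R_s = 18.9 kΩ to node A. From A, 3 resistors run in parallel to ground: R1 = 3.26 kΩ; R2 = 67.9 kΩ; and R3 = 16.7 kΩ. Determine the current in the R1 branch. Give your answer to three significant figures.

I ≈ 1.65 mA

Parallel bank: R_p = 1/(1/3.26 + 1/67.9 + 1/16.7) = 2.622 kΩ.
V_A = 44.1 × 2.622/21.52 = 5.373 V.
Branch current I = V_A/R1 = 5.373/3.26 = 1.648 mA.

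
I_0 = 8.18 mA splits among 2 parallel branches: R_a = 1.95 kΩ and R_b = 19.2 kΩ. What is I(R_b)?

Two-branch current divider: I_k = I_0 · R_other/(R_1 + R_2).
I(R_b) = 8.18 × 1.95/(1.95 + 19.2) = 8.18 × 0.09220 = 0.7542 mA.

I ≈ 0.754 mA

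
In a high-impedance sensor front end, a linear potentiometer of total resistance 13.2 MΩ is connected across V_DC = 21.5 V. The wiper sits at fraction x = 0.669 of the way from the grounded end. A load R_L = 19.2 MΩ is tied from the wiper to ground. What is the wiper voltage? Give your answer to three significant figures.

V_out ≈ 12.5 V

The pot divides into 4.369 MΩ above the wiper and 8.831 MΩ below.
(x·R_p) ‖ R_L = 6.049 MΩ.
Loaded-divider output: V_out = 21.5 × 0.5806 = 12.48 V.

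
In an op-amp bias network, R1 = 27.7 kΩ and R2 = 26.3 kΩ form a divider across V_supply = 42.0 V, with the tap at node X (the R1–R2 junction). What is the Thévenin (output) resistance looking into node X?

With V_supply suppressed (replaced by a short), R_th = R1 ‖ R2 = (27.70 × 26.3)/(27.70 + 26.3) = 13.49 kΩ.

R_th ≈ 13.5 kΩ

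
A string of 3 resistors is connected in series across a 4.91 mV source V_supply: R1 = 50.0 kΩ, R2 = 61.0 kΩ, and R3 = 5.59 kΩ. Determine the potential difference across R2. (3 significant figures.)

V ≈ 2.57 mV

Series total: ΣR = 50.0 + 61.0 + 5.59 = 116.6 kΩ.
V = V_supply · R/ΣR = 4.91 × 0.5232 = 2.569 mV.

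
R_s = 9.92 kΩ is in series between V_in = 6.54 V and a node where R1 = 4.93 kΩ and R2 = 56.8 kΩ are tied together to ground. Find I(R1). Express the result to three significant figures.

Combine the parallel branches: R_p = (1/4.93 + 1/56.8)⁻¹ = 4.536 kΩ.
V_A by voltage divider: V_A = 6.54 × 4.536/(9.92 + 4.536) = 2.052 V.
Branch current I = V_A/R1 = 2.052/4.93 = 0.4163 mA.

I ≈ 0.416 mA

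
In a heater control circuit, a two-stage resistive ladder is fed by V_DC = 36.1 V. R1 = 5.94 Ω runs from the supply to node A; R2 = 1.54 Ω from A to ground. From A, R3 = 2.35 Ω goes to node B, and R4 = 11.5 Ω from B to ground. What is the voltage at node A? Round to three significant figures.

Node A sees R2 in parallel with the series input of stage 2, R3 + R4 = 13.85 Ω.
R2 ‖ (R3+R4) = 1.386 Ω.
V_A = 36.1 × 1.386/(5.94 + 1.386) = 6.829 V.

V_A ≈ 6.83 V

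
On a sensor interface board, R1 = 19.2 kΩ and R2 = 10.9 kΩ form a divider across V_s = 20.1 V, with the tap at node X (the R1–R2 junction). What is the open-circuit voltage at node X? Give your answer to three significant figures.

With X open, the divider is unloaded: V_th = 20.1 × 10.9/30.10 = 7.279 V.

V_th ≈ 7.28 V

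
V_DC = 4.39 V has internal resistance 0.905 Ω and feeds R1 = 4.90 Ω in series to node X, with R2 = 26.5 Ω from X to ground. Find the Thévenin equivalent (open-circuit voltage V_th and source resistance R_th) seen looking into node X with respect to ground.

R1' = 0.905 + 4.90 = 5.805 Ω (source resistance + R1).
V_th is the unloaded tap voltage: V_DC · R2/(R1'+R2) = 4.39 × 0.8203 = 3.601 V.
With V_DC suppressed (replaced by a short), R_th = R1' ‖ R2 = (5.805 × 26.5)/(5.805 + 26.5) = 4.762 Ω.

V_th ≈ 3.60 V, R_th ≈ 4.76 Ω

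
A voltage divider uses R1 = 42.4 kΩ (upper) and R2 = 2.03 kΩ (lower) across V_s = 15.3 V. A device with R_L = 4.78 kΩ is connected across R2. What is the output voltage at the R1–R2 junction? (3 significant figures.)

V_out ≈ 0.497 V

The load sits in parallel with R2, giving an effective lower resistance R2' = R2·R_L/(R2+R_L) = 1.425 kΩ.
Then V_out = V_s · R2'/(R1 + R2') = 15.3 × 1.425/43.82 = 0.4974 V.
(Unloaded it would be 0.699 V; the load pulls it down.)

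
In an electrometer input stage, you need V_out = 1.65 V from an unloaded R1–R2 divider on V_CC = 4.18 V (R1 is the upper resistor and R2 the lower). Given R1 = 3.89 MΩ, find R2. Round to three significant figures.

R2 ≈ 2.54 MΩ

The divider ratio is R2/(R1+R2) = 1.65/4.18 = 0.3947.
So R2 = R1 · V_out/(V_CC − V_out) = 3.89 × 1.65/(4.18 − 1.65) = 3.89 × 0.6522 = 2.537 MΩ.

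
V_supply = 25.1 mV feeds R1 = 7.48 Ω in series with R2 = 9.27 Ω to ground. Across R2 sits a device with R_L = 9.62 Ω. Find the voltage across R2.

First combine the lower leg with the load: R2 ‖ R_L = 4.721 Ω.
Then V_out = V_supply · R2'/(R1 + R2') = 25.1 × 4.721/12.20 = 9.712 mV.

V_out ≈ 9.71 mV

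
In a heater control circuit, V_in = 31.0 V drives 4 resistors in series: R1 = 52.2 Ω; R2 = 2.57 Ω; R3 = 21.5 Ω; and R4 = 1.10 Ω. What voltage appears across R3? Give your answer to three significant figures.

V ≈ 8.61 V

Total series resistance ΣR = 52.2 + 2.57 + 21.5 + 1.10 = 77.37 Ω.
By the voltage-divider rule, V = 31.0 × 21.50/77.37 = 8.614 V.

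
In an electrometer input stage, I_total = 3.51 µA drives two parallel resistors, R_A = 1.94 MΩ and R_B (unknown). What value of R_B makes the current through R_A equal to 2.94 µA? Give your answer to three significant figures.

R_B ≈ 10.0 MΩ

Two-branch current divider: I_A = I_total · R_B/(R_A + R_B).
2.94/3.51 = R_B/(R_A + R_B) → R_B = R_A · (0.8376)/(1 − 0.8376) = 1.94 × 5.158 = 10.01 MΩ.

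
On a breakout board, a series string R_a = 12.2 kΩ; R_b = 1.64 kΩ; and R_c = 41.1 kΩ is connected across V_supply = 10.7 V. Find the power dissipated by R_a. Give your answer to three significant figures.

P ≈ 0.463 mW

ΣR = 54.94 kΩ → I = 10.7/54.94 = 0.1948 mA.
P = I²R = 0.03793 × 12.2 = 0.4628 mW.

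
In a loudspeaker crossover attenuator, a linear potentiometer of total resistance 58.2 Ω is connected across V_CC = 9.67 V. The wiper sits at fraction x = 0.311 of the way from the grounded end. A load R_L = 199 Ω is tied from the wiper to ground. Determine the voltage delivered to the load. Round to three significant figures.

The pot divides into 40.10 Ω above the wiper and 18.10 Ω below.
(x·R_p) ‖ R_L = 16.59 Ω.
V_out = 9.67 × 16.59/(40.10 + 16.59) = 2.830 V.

V_out ≈ 2.83 V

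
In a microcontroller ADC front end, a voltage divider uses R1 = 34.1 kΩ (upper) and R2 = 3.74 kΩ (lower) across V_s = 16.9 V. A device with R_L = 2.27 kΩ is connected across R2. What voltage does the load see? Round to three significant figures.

R2 ‖ R_L = (3.74 × 2.27)/(3.74 + 2.27) = 1.413 kΩ.
Now apply the divider: V_out = 16.9 × 0.03978 = 0.6722 V.

V_out ≈ 0.672 V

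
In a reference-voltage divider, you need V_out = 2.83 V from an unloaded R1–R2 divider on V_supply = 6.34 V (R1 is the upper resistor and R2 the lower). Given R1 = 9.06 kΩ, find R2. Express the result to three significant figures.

R2 ≈ 7.30 kΩ

Required fraction k = V_out/V_supply = 0.4464.
R2 = R1 · 0.4464/(1 − 0.4464) = 7.305 kΩ.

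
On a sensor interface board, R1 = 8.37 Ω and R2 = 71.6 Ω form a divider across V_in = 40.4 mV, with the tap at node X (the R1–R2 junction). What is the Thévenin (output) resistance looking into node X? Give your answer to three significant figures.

R_th ≈ 7.49 Ω

With V_in suppressed (replaced by a short), R_th = R1 ‖ R2 = (8.370 × 71.6)/(8.370 + 71.6) = 7.494 Ω.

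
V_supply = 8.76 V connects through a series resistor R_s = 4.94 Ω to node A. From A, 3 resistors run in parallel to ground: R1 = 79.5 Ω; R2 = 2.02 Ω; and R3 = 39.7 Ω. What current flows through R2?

Parallel bank: R_p = 1/(1/79.5 + 1/2.02 + 1/39.7) = 1.877 Ω.
V_A = 8.76 × 1.877/6.817 = 2.412 V.
I(R2) = V_A / R2 = 2.412/2.02 = 1.194 A.
(Equivalently: I_total = 1.285 A, then current-divider fraction G_k/ΣG = 0.9291.)

I ≈ 1.19 A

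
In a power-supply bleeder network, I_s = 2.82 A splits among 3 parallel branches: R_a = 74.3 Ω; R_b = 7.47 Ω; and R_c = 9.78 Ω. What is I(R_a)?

Total conductance ΣG = 1/74.3 + 1/7.47 + 1/9.78 = 0.2496 (units of 1/Ω).
Current divider: I(R_a) = I_s · G_k/ΣG = 2.82 × (0.01346/0.2496) = 2.82 × 0.05393 = 0.1521 A.

I ≈ 0.152 A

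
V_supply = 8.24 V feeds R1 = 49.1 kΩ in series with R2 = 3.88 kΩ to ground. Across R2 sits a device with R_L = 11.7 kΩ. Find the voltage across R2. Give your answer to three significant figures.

V_out ≈ 0.462 V

First combine the lower leg with the load: R2 ‖ R_L = 2.914 kΩ.
Now apply the divider: V_out = 8.24 × 0.05602 = 0.4616 V.
(Unloaded it would be 0.603 V; the load pulls it down.)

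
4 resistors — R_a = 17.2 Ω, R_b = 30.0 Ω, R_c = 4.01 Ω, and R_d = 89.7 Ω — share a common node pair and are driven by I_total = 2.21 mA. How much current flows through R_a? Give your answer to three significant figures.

Total conductance ΣG = 1/17.2 + 1/30.0 + 1/4.01 + 1/89.7 = 0.3520 (units of 1/Ω).
R_a takes the fraction G_k/ΣG = 0.05814/0.3520 = 0.1652, so I = 2.21 × 0.1652 = 0.3650 mA.

I ≈ 0.365 mA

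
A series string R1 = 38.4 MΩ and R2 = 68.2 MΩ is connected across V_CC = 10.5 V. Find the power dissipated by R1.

P ≈ 0.373 µW

ΣR = 106.6 MΩ → I = 10.5/106.6 = 0.09850 µA.
P(R1) = I²·R1 = (0.09850)² × 38.4 = 0.3726 µW.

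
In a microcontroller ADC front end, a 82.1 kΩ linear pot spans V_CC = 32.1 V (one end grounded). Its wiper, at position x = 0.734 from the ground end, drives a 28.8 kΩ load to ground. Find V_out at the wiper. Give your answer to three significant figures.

The pot divides into 21.84 kΩ above the wiper and 60.26 kΩ below.
(x·R_p) ‖ R_L = 19.49 kΩ.
Then V_out = V_CC · 19.49/(21.84 + 19.49) = 15.14 V.

V_out ≈ 15.1 V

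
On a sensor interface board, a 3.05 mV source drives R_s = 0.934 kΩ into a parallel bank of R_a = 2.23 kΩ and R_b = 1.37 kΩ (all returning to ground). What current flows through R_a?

I ≈ 0.651 µA

Equivalent of the parallel group: R_p = 0.8486 kΩ.
V_A = 3.05 × 0.8486/1.783 = 1.452 mV.
Branch current I = V_A/R_a = 1.452/2.23 = 0.6511 µA.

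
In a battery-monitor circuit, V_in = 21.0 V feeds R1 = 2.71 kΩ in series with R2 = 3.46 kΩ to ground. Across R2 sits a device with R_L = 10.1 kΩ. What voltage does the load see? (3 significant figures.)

V_out ≈ 10.2 V

First combine the lower leg with the load: R2 ‖ R_L = 2.577 kΩ.
Now apply the divider: V_out = 21.0 × 0.4874 = 10.24 V.
(Unloaded it would be 11.8 V; the load pulls it down.)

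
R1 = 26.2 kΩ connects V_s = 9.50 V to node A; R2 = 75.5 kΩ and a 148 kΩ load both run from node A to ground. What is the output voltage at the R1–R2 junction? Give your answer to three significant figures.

V_out ≈ 6.23 V

First combine the lower leg with the load: R2 ‖ R_L = 50.00 kΩ.
Now apply the divider: V_out = 9.50 × 0.6561 = 6.233 V.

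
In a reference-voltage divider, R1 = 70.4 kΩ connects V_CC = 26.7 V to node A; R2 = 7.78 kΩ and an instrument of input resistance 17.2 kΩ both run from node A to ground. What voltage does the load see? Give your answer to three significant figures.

R2 ‖ R_L = (7.78 × 17.2)/(7.78 + 17.2) = 5.357 kΩ.
Then V_out = V_CC · R2'/(R1 + R2') = 26.7 × 5.357/75.76 = 1.888 V.

V_out ≈ 1.89 V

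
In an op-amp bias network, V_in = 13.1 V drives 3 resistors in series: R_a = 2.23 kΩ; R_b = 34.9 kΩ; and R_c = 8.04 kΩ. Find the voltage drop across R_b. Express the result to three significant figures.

ΣR = 2.23 + 34.9 + 8.04 = 45.17 kΩ.
V = V_in · R/ΣR = 13.1 × 0.7726 = 10.12 V.

V ≈ 10.1 V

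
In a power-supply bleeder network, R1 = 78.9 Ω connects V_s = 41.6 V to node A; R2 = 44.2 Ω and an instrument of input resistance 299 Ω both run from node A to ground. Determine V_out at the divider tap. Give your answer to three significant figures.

The load sits in parallel with R2, giving an effective lower resistance R2' = R2·R_L/(R2+R_L) = 38.51 Ω.
Now apply the divider: V_out = 41.6 × 0.3280 = 13.64 V.

V_out ≈ 13.6 V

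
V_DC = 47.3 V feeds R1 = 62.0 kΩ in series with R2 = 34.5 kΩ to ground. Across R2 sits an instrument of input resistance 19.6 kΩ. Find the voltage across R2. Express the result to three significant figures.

V_out ≈ 7.94 V

The load sits in parallel with R2, giving an effective lower resistance R2' = R2·R_L/(R2+R_L) = 12.50 kΩ.
Then V_out = V_DC · R2'/(R1 + R2') = 47.3 × 12.50/74.50 = 7.936 V.
(Unloaded it would be 16.9 V; the load pulls it down.)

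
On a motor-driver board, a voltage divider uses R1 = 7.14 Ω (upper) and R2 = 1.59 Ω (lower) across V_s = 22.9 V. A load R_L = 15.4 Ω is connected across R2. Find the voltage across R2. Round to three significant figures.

The load sits in parallel with R2, giving an effective lower resistance R2' = R2·R_L/(R2+R_L) = 1.441 Ω.
Now apply the divider: V_out = 22.9 × 0.1679 = 3.846 V.

V_out ≈ 3.85 V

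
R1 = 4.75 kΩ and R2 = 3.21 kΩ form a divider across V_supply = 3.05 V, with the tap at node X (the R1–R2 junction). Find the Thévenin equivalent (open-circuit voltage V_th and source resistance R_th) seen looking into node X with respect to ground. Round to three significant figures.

V_th is the unloaded tap voltage: V_supply · R2/(R1+R2) = 3.05 × 0.4033 = 1.230 V.
Looking into X with the source shorted: R_th = R1·R2/(R1+R2) = 4.750 × 3.21/7.960 = 1.916 kΩ.

V_th ≈ 1.23 V, R_th ≈ 1.92 kΩ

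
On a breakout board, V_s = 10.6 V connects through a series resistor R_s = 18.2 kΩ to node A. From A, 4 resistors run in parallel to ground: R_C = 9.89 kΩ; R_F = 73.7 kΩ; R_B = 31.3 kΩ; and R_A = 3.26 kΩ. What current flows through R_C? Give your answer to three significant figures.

I ≈ 0.116 mA

Combine the parallel branches: R_p = (1/9.89 + 1/73.7 + 1/31.3 + 1/3.26)⁻¹ = 2.206 kΩ.
Node voltage V_A = V_s · R_p/(R_s + R_p) = 10.6 × 0.1081 = 1.146 V.
I(R_C) = V_A / R_C = 1.146/9.89 = 0.1159 mA.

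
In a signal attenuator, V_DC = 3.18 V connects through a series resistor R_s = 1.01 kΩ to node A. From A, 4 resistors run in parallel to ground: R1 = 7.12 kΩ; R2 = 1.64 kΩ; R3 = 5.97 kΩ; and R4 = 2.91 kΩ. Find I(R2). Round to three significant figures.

Parallel bank: R_p = 1/(1/7.12 + 1/1.64 + 1/5.97 + 1/2.91) = 0.7928 kΩ.
Node voltage V_A = V_DC · R_p/(R_s + R_p) = 3.18 × 0.4398 = 1.398 V.
Branch current I = V_A/R2 = 1.398/1.64 = 0.8527 mA.

I ≈ 0.853 mA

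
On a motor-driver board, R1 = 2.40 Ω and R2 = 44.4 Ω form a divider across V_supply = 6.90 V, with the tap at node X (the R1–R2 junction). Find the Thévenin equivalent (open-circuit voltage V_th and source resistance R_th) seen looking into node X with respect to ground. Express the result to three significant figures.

V_th is the unloaded tap voltage: V_supply · R2/(R1+R2) = 6.90 × 0.9487 = 6.546 V.
Looking into X with the source shorted: R_th = R1·R2/(R1+R2) = 2.400 × 44.4/46.80 = 2.277 Ω.

V_th ≈ 6.55 V, R_th ≈ 2.28 Ω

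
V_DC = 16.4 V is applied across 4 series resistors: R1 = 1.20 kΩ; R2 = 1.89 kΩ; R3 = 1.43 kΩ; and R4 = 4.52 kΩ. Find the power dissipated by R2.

ΣR = 9.040 kΩ → I = 16.4/9.040 = 1.814 mA.
P(R2) = I²·R2 = (1.814)² × 1.89 = 6.220 mW.

P ≈ 6.22 mW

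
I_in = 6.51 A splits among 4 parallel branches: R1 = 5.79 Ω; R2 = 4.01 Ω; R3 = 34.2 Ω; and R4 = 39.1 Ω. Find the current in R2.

I ≈ 3.40 A

Total conductance ΣG = 1/5.79 + 1/4.01 + 1/34.2 + 1/39.1 = 0.4769 (units of 1/Ω).
R2 takes the fraction G_k/ΣG = 0.2494/0.4769 = 0.5229, so I = 6.51 × 0.5229 = 3.404 A.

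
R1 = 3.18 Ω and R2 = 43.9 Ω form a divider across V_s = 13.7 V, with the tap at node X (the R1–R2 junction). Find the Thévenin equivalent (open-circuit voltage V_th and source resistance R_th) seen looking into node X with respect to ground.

V_th ≈ 12.8 V, R_th ≈ 2.97 Ω

Open-circuit (no load on X): V_th = V_s · R2/(R1 + R2) = 13.7 × 43.9/(3.180 + 43.9) = 12.77 V.
Zeroing V_s shorts the top of R1 to ground, so R_th = R1 ‖ R2 = 2.965 Ω.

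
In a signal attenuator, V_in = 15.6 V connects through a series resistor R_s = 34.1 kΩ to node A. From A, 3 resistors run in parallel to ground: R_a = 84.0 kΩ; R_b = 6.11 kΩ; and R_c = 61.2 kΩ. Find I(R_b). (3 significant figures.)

I ≈ 0.338 mA

Combine the parallel branches: R_p = (1/84.0 + 1/6.11 + 1/61.2)⁻¹ = 5.211 kΩ.
V_A by voltage divider: V_A = 15.6 × 5.211/(34.1 + 5.211) = 2.068 V.
Branch current I = V_A/R_b = 2.068/6.11 = 0.3384 mA.
(Check via current divider: I_total = 0.3968 mA; share G_k/ΣG = 0.8528 → same result.)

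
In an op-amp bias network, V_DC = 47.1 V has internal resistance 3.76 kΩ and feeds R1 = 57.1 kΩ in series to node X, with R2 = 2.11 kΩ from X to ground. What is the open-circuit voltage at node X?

V_th ≈ 1.58 V

R1' = 3.76 + 57.1 = 60.86 kΩ (source resistance + R1).
With X open, the divider is unloaded: V_th = 47.1 × 2.11/62.97 = 1.578 V.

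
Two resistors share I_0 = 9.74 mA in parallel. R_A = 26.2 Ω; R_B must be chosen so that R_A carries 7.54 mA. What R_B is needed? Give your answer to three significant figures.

The fraction through R_A equals R_B/(R_A+R_B).
7.54/9.74 = R_B/(R_A + R_B) → R_B = R_A · (0.7741)/(1 − 0.7741) = 26.2 × 3.427 = 89.79 Ω.

R_B ≈ 89.8 Ω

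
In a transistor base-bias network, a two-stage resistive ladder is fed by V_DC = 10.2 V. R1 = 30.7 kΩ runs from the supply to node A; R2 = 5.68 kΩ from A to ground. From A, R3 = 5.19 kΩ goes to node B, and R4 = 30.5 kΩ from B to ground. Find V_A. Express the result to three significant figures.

V_A ≈ 1.40 V

The second stage (R3 + R4 = 35.69 kΩ) loads node A in parallel with R2.
Effective lower resistance at A: R2 ‖ 35.69 = 4.900 kΩ.
V_A = 10.2 × 4.900/(30.7 + 4.900) = 1.404 V.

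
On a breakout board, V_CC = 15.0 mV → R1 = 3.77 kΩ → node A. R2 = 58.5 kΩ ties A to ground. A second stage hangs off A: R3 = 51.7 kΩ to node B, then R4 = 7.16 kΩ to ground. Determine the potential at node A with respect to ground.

Node A sees R2 in parallel with the series input of stage 2, R3 + R4 = 58.86 kΩ.
R2 ‖ (R3+R4) = 29.34 kΩ.
First divider: V_A = V_CC · 29.34/(3.77 + 29.34) = 13.29 mV.

V_A ≈ 13.3 mV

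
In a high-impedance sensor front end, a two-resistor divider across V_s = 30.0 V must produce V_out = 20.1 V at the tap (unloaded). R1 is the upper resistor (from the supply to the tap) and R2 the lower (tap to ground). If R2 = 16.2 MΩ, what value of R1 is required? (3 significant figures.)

V_out/V_s = R2/(R1+R2) = 0.6700.
So R1 = R2 · (V_s/V_out − 1) = 16.2 × (30.0/20.1 − 1) = 16.2 × 0.4925 = 7.979 MΩ.

R1 ≈ 7.98 MΩ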